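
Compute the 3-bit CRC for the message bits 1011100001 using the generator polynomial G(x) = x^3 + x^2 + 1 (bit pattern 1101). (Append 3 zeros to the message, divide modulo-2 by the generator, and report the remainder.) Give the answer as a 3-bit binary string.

101

Append 3 zeros: 1011100001000. Divide by 1101 (XOR where the leading bit is 1):
  pos 0: 1011 XOR 1101 = 0110
  pos 1: 1101 XOR 1101 = 0000
  pos 9: 1000 XOR 1101 = 0101
Remainder (last 3 bits) = 101. This is the CRC / FCS.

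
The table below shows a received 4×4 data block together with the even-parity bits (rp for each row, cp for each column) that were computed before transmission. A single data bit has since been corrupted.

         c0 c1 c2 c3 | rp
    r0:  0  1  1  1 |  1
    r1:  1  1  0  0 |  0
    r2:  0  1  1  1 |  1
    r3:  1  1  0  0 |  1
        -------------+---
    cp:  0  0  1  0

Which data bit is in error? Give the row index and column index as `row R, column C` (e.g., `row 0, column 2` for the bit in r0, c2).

Recompute each row's even parity and compare to rp:
  r0: data parity 1, sent rp 1 → ok
  r1: data parity 0, sent rp 0 → ok
  r2: data parity 1, sent rp 1 → ok
  r3: data parity 0, sent rp 1 → mismatch
Recompute each column's even parity and compare to cp:
  c0: data parity 0, sent cp 0 → ok
  c1: data parity 0, sent cp 0 → ok
  c2: data parity 0, sent cp 1 → mismatch
  c3: data parity 0, sent cp 0 → ok
Exactly one row (r3) and one column (c2) fail → the flipped bit is at their intersection.

row 3, column 2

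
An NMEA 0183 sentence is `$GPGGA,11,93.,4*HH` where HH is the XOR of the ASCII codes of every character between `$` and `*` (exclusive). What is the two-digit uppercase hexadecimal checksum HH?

6A

XOR the ASCII codes of the payload characters:
  'G' = 0x47 → acc = 0x47
  'P' = 0x50 → acc = 0x17
  'G' = 0x47 → acc = 0x50
  'G' = 0x47 → acc = 0x17
  'A' = 0x41 → acc = 0x56
  ',' = 0x2C → acc = 0x7A
  '1' = 0x31 → acc = 0x4B
  '1' = 0x31 → acc = 0x7A
  ',' = 0x2C → acc = 0x56
  '9' = 0x39 → acc = 0x6F
  '3' = 0x33 → acc = 0x5C
  '.' = 0x2E → acc = 0x72
  ',' = 0x2C → acc = 0x5E
  '4' = 0x34 → acc = 0x6A
Checksum = 0x6A.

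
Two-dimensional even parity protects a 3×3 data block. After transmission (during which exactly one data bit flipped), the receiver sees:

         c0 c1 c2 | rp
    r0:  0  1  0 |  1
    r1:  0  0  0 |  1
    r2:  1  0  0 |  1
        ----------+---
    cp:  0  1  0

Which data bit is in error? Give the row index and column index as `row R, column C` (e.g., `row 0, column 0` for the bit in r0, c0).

Recompute each row's even parity and compare to rp:
  r0: data parity 1, sent rp 1 → ok
  r1: data parity 0, sent rp 1 → mismatch
  r2: data parity 1, sent rp 1 → ok
Recompute each column's even parity and compare to cp:
  c0: data parity 1, sent cp 0 → mismatch
  c1: data parity 1, sent cp 1 → ok
  c2: data parity 0, sent cp 0 → ok
Exactly one row (r1) and one column (c0) fail → the flipped bit is at their intersection.

row 1, column 0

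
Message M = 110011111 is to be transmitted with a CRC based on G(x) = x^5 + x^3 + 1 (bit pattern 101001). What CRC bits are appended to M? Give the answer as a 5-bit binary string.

11010

Append 5 zeros: 11001111100000. Divide by 101001 (XOR where the leading bit is 1):
  pos 0: 110011 XOR 101001 = 011010
  pos 1: 110101 XOR 101001 = 011100
  pos 2: 111001 XOR 101001 = 010000
  pos 3: 100001 XOR 101001 = 001000
  pos 5: 100000 XOR 101001 = 001001
  pos 7: 100100 XOR 101001 = 001101
Remainder (last 5 bits) = 11010. This is the CRC / FCS.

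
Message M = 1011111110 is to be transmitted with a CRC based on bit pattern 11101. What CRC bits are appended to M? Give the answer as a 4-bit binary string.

Append 4 zeros: 10111111100000. Divide by 11101 (XOR where the leading bit is 1):
  pos 0: 10111 XOR 11101 = 01010
  pos 1: 10101 XOR 11101 = 01000
  pos 2: 10001 XOR 11101 = 01100
  pos 3: 11001 XOR 11101 = 00100
  pos 5: 10010 XOR 11101 = 01111
  pos 6: 11110 XOR 11101 = 00011
  pos 9: 11000 XOR 11101 = 00101
Remainder (last 4 bits) = 0101. This is the CRC / FCS.

0101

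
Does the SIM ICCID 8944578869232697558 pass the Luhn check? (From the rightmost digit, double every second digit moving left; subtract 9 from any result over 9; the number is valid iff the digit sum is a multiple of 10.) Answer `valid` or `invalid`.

From the right, keep odd positions and double even positions (subtract 9 from any doubled value over 9):
  doubled (positions 2,4,...): 1 5 3 6 9 7 5 8 9 → sum 53
  kept (positions 1,3,...): 8 5 9 2 2 6 8 5 4 8 → sum 57
Total = 110.
110 mod 10 = 0, so the number is valid.

valid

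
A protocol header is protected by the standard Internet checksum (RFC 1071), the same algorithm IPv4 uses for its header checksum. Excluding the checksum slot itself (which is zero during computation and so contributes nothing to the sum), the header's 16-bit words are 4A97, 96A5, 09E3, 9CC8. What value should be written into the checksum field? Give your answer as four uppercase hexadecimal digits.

One's-complement addition (fold any carry out of bit 15 back into bit 0):
  0x4A97 + 0x96A5 = 0x0E13C
  0xE13C + 0x09E3 = 0x0EB1F
  0xEB1F + 0x9CC8 = 0x187E7 → wrap carry → 0x87E8
One's-complement sum = 0x87E8.
Checksum = ~0x87E8 & 0xFFFF = 0x7817.

7817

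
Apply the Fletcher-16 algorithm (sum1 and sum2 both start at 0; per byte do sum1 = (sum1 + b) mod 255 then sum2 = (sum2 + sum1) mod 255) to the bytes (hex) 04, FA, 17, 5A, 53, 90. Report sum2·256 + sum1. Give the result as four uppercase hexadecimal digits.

A154

Running sums (mod 255):
  after byte 0 (04): sum1=4, sum2=4
  after byte 1 (FA): sum1=254, sum2=3
  after byte 2 (17): sum1=22, sum2=25
  after byte 3 (5A): sum1=112, sum2=137
  after byte 4 (53): sum1=195, sum2=77
  after byte 5 (90): sum1=84, sum2=161
Checksum = sum2·256 + sum1 = 161·256 + 84 = 41300 = 0xA154.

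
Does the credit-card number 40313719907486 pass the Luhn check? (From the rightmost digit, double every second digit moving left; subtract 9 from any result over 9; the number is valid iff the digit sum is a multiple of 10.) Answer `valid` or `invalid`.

From the right, keep odd positions and double even positions (subtract 9 from any doubled value over 9):
  doubled (positions 2,4,...): 7 5 9 2 6 6 8 → sum 43
  kept (positions 1,3,...): 6 4 0 9 7 1 0 → sum 27
Total = 70.
70 mod 10 = 0, so the number is valid.

valid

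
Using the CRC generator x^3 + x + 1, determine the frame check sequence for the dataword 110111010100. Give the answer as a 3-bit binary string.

011

Append 3 zeros: 110111010100000. Divide by 1011 (XOR where the leading bit is 1):
  pos 0: 1101 XOR 1011 = 0110
  pos 1: 1101 XOR 1011 = 0110
  pos 2: 1101 XOR 1011 = 0110
  pos 3: 1100 XOR 1011 = 0111
  pos 4: 1111 XOR 1011 = 0100
  pos 5: 1000 XOR 1011 = 0011
  pos 7: 1110 XOR 1011 = 0101
  pos 8: 1010 XOR 1011 = 0001
  pos 11: 1000 XOR 1011 = 0011
Remainder (last 3 bits) = 011. This is the CRC / FCS.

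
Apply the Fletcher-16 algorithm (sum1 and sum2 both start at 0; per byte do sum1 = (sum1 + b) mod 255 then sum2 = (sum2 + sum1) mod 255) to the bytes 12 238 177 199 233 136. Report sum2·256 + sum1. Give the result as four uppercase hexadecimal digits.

Running sums (mod 255):
  after byte 0 (12): sum1=12, sum2=12
  after byte 1 (238): sum1=250, sum2=7
  after byte 2 (177): sum1=172, sum2=179
  after byte 3 (199): sum1=116, sum2=40
  after byte 4 (233): sum1=94, sum2=134
  after byte 5 (136): sum1=230, sum2=109
Checksum = sum2·256 + sum1 = 109·256 + 230 = 28134 = 0x6DE6.

6DE6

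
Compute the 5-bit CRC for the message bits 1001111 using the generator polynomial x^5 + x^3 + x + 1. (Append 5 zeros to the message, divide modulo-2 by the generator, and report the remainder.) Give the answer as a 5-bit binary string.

11001

Append 5 zeros: 100111100000. Divide by 101011 (XOR where the leading bit is 1):
  pos 0: 100111 XOR 101011 = 001100
  pos 2: 110010 XOR 101011 = 011001
  pos 3: 110010 XOR 101011 = 011001
  pos 4: 110010 XOR 101011 = 011001
  pos 5: 110010 XOR 101011 = 011001
  pos 6: 110010 XOR 101011 = 011001
Remainder (last 5 bits) = 11001. This is the CRC / FCS.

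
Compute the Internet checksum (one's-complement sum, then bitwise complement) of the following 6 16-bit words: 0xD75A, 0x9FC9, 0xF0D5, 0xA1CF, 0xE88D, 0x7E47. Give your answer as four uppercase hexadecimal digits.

8F60

One's-complement addition (fold any carry out of bit 15 back into bit 0):
  0xD75A + 0x9FC9 = 0x17723 → wrap carry → 0x7724
  0x7724 + 0xF0D5 = 0x167F9 → wrap carry → 0x67FA
  0x67FA + 0xA1CF = 0x109C9 → wrap carry → 0x09CA
  0x09CA + 0xE88D = 0x0F257
  0xF257 + 0x7E47 = 0x1709E → wrap carry → 0x709F
One's-complement sum = 0x709F.
Checksum = ~0x709F & 0xFFFF = 0x8F60.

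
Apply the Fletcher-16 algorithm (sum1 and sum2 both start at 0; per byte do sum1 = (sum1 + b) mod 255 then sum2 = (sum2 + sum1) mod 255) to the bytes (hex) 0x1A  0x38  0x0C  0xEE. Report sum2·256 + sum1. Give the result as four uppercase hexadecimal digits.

Running sums (mod 255):
  after byte 0 (0x1A): sum1=26, sum2=26
  after byte 1 (0x38): sum1=82, sum2=108
  after byte 2 (0x0C): sum1=94, sum2=202
  after byte 3 (0xEE): sum1=77, sum2=24
Checksum = sum2·256 + sum1 = 24·256 + 77 = 6221 = 0x184D.

184D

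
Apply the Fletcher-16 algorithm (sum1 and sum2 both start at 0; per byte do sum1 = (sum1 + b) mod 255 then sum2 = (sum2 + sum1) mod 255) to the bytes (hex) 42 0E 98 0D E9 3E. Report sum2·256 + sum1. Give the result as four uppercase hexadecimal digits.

6F1E

Running sums (mod 255):
  after byte 0 (42): sum1=66, sum2=66
  after byte 1 (0E): sum1=80, sum2=146
  after byte 2 (98): sum1=232, sum2=123
  after byte 3 (0D): sum1=245, sum2=113
  after byte 4 (E9): sum1=223, sum2=81
  after byte 5 (3E): sum1=30, sum2=111
Checksum = sum2·256 + sum1 = 111·256 + 30 = 28446 = 0x6F1E.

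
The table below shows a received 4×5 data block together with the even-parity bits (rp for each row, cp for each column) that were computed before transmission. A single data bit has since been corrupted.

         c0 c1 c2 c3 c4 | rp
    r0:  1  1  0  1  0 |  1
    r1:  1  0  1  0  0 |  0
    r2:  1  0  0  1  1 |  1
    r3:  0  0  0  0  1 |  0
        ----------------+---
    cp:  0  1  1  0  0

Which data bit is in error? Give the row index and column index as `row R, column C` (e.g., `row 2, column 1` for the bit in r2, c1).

row 3, column 0

Recompute each row's even parity and compare to rp:
  r0: data parity 1, sent rp 1 → ok
  r1: data parity 0, sent rp 0 → ok
  r2: data parity 1, sent rp 1 → ok
  r3: data parity 1, sent rp 0 → mismatch
Recompute each column's even parity and compare to cp:
  c0: data parity 1, sent cp 0 → mismatch
  c1: data parity 1, sent cp 1 → ok
  c2: data parity 1, sent cp 1 → ok
  c3: data parity 0, sent cp 0 → ok
  c4: data parity 0, sent cp 0 → ok
Exactly one row (r3) and one column (c0) fail → the flipped bit is at their intersection.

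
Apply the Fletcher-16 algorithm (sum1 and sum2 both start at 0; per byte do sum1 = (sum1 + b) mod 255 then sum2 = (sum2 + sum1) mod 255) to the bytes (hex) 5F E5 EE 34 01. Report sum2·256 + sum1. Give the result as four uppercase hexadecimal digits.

AA69

Running sums (mod 255):
  after byte 0 (5F): sum1=95, sum2=95
  after byte 1 (E5): sum1=69, sum2=164
  after byte 2 (EE): sum1=52, sum2=216
  after byte 3 (34): sum1=104, sum2=65
  after byte 4 (01): sum1=105, sum2=170
Checksum = sum2·256 + sum1 = 170·256 + 105 = 43625 = 0xAA69.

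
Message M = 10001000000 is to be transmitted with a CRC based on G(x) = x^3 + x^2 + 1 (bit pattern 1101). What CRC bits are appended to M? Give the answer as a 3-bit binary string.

010

Append 3 zeros: 10001000000000. Divide by 1101 (XOR where the leading bit is 1):
  pos 0: 1000 XOR 1101 = 0101
  pos 1: 1011 XOR 1101 = 0110
  pos 2: 1100 XOR 1101 = 0001
  pos 5: 1000 XOR 1101 = 0101
  pos 6: 1010 XOR 1101 = 0111
  pos 7: 1110 XOR 1101 = 0011
  pos 9: 1100 XOR 1101 = 0001
Remainder (last 3 bits) = 010. This is the CRC / FCS.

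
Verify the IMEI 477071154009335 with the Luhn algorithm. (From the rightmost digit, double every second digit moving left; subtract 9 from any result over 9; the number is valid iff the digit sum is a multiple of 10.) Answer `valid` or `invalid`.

From the right, keep odd positions and double even positions (subtract 9 from any doubled value over 9):
  doubled (positions 2,4,...): 6 9 0 1 2 0 5 → sum 23
  kept (positions 1,3,...): 5 3 0 4 1 7 7 4 → sum 31
Total = 54.
54 mod 10 = 4, so the number is invalid.

invalid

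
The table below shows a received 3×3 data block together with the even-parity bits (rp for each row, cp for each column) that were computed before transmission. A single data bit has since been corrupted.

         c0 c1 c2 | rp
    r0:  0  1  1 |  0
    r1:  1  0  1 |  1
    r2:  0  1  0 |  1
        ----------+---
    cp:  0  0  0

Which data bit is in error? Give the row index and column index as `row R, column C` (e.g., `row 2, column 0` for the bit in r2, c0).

row 1, column 0

Recompute each row's even parity and compare to rp:
  r0: data parity 0, sent rp 0 → ok
  r1: data parity 0, sent rp 1 → mismatch
  r2: data parity 1, sent rp 1 → ok
Recompute each column's even parity and compare to cp:
  c0: data parity 1, sent cp 0 → mismatch
  c1: data parity 0, sent cp 0 → ok
  c2: data parity 0, sent cp 0 → ok
Exactly one row (r1) and one column (c0) fail → the flipped bit is at their intersection.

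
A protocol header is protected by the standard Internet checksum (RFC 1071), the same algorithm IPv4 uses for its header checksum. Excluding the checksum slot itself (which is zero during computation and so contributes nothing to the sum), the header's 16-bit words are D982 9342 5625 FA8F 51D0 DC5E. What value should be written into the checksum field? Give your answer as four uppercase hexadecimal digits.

1456

One's-complement addition (fold any carry out of bit 15 back into bit 0):
  0xD982 + 0x9342 = 0x16CC4 → wrap carry → 0x6CC5
  0x6CC5 + 0x5625 = 0x0C2EA
  0xC2EA + 0xFA8F = 0x1BD79 → wrap carry → 0xBD7A
  0xBD7A + 0x51D0 = 0x10F4A → wrap carry → 0x0F4B
  0x0F4B + 0xDC5E = 0x0EBA9
One's-complement sum = 0xEBA9.
Checksum = ~0xEBA9 & 0xFFFF = 0x1456.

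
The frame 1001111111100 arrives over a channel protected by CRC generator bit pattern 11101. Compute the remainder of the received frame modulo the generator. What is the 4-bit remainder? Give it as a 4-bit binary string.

1000

Modulo-2 division of 1001111111100 by 11101:
  pos 0: 10011 XOR 11101 = 01110
  pos 1: 11101 XOR 11101 = 00000
  pos 6: 11111 XOR 11101 = 00010
Remainder = 1000 (nonzero — an error is detected).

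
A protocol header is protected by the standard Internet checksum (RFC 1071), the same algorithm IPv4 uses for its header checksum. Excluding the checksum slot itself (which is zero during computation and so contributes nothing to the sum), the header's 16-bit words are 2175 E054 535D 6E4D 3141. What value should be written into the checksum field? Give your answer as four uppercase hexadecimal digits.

One's-complement addition (fold any carry out of bit 15 back into bit 0):
  0x2175 + 0xE054 = 0x101C9 → wrap carry → 0x01CA
  0x01CA + 0x535D = 0x05527
  0x5527 + 0x6E4D = 0x0C374
  0xC374 + 0x3141 = 0x0F4B5
One's-complement sum = 0xF4B5.
Checksum = ~0xF4B5 & 0xFFFF = 0x0B4A.

0B4A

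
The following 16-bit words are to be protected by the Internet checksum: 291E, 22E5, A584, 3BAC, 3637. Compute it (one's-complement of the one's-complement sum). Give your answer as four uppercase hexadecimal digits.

One's-complement addition (fold any carry out of bit 15 back into bit 0):
  0x291E + 0x22E5 = 0x04C03
  0x4C03 + 0xA584 = 0x0F187
  0xF187 + 0x3BAC = 0x12D33 → wrap carry → 0x2D34
  0x2D34 + 0x3637 = 0x0636B
One's-complement sum = 0x636B.
Checksum = ~0x636B & 0xFFFF = 0x9C94.

9C94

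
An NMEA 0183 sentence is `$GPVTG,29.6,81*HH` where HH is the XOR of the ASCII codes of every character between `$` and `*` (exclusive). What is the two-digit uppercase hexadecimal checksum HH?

XOR the ASCII codes of the payload characters:
  'G' = 0x47 → acc = 0x47
  'P' = 0x50 → acc = 0x17
  'V' = 0x56 → acc = 0x41
  'T' = 0x54 → acc = 0x15
  'G' = 0x47 → acc = 0x52
  ',' = 0x2C → acc = 0x7E
  '2' = 0x32 → acc = 0x4C
  '9' = 0x39 → acc = 0x75
  '.' = 0x2E → acc = 0x5B
  '6' = 0x36 → acc = 0x6D
  ',' = 0x2C → acc = 0x41
  '8' = 0x38 → acc = 0x79
  '1' = 0x31 → acc = 0x48
Checksum = 0x48.

48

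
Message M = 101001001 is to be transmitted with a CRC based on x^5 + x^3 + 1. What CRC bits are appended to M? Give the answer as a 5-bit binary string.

Append 5 zeros: 10100100100000. Divide by 101001 (XOR where the leading bit is 1):
  pos 0: 101001 XOR 101001 = 000000
  pos 8: 100000 XOR 101001 = 001001
Remainder (last 5 bits) = 01001. This is the CRC / FCS.

01001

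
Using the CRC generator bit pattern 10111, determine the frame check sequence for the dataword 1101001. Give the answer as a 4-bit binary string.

1010

Append 4 zeros: 11010010000. Divide by 10111 (XOR where the leading bit is 1):
  pos 0: 11010 XOR 10111 = 01101
  pos 1: 11010 XOR 10111 = 01101
  pos 2: 11011 XOR 10111 = 01100
  pos 3: 11000 XOR 10111 = 01111
  pos 4: 11110 XOR 10111 = 01001
  pos 5: 10010 XOR 10111 = 00101
Remainder (last 4 bits) = 1010. This is the CRC / FCS.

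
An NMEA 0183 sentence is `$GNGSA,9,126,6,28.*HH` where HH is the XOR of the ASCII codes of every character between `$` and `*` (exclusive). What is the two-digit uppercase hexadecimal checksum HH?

XOR the ASCII codes of the payload characters:
  'G' = 0x47 → acc = 0x47
  'N' = 0x4E → acc = 0x09
  'G' = 0x47 → acc = 0x4E
  'S' = 0x53 → acc = 0x1D
  'A' = 0x41 → acc = 0x5C
  ',' = 0x2C → acc = 0x70
  '9' = 0x39 → acc = 0x49
  ',' = 0x2C → acc = 0x65
  '1' = 0x31 → acc = 0x54
  '2' = 0x32 → acc = 0x66
  '6' = 0x36 → acc = 0x50
  ',' = 0x2C → acc = 0x7C
  '6' = 0x36 → acc = 0x4A
  ',' = 0x2C → acc = 0x66
  '2' = 0x32 → acc = 0x54
  '8' = 0x38 → acc = 0x6C
  '.' = 0x2E → acc = 0x42
Checksum = 0x42.

42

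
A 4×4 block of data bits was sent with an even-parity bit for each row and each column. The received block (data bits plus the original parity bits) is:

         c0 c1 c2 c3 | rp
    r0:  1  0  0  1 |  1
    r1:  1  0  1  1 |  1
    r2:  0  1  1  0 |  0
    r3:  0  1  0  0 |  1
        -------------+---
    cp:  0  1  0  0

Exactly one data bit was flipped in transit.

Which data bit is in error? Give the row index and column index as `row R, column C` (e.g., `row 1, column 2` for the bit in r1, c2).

row 0, column 1

Recompute each row's even parity and compare to rp:
  r0: data parity 0, sent rp 1 → mismatch
  r1: data parity 1, sent rp 1 → ok
  r2: data parity 0, sent rp 0 → ok
  r3: data parity 1, sent rp 1 → ok
Recompute each column's even parity and compare to cp:
  c0: data parity 0, sent cp 0 → ok
  c1: data parity 0, sent cp 1 → mismatch
  c2: data parity 0, sent cp 0 → ok
  c3: data parity 0, sent cp 0 → ok
Exactly one row (r0) and one column (c1) fail → the flipped bit is at their intersection.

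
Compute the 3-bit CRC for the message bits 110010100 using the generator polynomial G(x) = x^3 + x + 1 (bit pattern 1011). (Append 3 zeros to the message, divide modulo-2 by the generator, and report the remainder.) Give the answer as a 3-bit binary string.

Append 3 zeros: 110010100000. Divide by 1011 (XOR where the leading bit is 1):
  pos 0: 1100 XOR 1011 = 0111
  pos 1: 1111 XOR 1011 = 0100
  pos 2: 1000 XOR 1011 = 0011
  pos 4: 1110 XOR 1011 = 0101
  pos 5: 1010 XOR 1011 = 0001
  pos 8: 1000 XOR 1011 = 0011
Remainder (last 3 bits) = 011. This is the CRC / FCS.

011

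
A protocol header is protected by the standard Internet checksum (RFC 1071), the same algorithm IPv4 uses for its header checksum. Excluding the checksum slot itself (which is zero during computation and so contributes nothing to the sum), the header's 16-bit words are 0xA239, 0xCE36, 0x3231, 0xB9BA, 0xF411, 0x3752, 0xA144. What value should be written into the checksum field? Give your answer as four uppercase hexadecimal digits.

D6FA

One's-complement addition (fold any carry out of bit 15 back into bit 0):
  0xA239 + 0xCE36 = 0x1706F → wrap carry → 0x7070
  0x7070 + 0x3231 = 0x0A2A1
  0xA2A1 + 0xB9BA = 0x15C5B → wrap carry → 0x5C5C
  0x5C5C + 0xF411 = 0x1506D → wrap carry → 0x506E
  0x506E + 0x3752 = 0x087C0
  0x87C0 + 0xA144 = 0x12904 → wrap carry → 0x2905
One's-complement sum = 0x2905.
Checksum = ~0x2905 & 0xFFFF = 0xD6FA.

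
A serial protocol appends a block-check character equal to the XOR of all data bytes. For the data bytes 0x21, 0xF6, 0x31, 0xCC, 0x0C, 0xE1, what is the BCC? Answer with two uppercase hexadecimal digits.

XOR the bytes together:
  start with 0x21
  0x21 ⊕ 0xF6 = 0xD7
  0xD7 ⊕ 0x31 = 0xE6
  0xE6 ⊕ 0xCC = 0x2A
  0x2A ⊕ 0x0C = 0x26
  0x26 ⊕ 0xE1 = 0xC7

C7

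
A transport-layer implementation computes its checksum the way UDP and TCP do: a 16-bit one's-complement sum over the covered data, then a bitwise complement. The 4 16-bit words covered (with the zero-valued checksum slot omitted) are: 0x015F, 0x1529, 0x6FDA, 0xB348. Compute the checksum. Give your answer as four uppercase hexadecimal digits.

C654

One's-complement addition (fold any carry out of bit 15 back into bit 0):
  0x015F + 0x1529 = 0x01688
  0x1688 + 0x6FDA = 0x08662
  0x8662 + 0xB348 = 0x139AA → wrap carry → 0x39AB
One's-complement sum = 0x39AB.
Checksum = ~0x39AB & 0xFFFF = 0xC654.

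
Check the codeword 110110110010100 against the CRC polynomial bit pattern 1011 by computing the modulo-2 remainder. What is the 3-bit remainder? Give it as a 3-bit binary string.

000

Modulo-2 division of 110110110010100 by 1011:
  pos 0: 1101 XOR 1011 = 0110
  pos 1: 1101 XOR 1011 = 0110
  pos 2: 1100 XOR 1011 = 0111
  pos 3: 1111 XOR 1011 = 0100
  pos 4: 1001 XOR 1011 = 0010
  pos 6: 1000 XOR 1011 = 0011
  pos 8: 1110 XOR 1011 = 0101
  pos 9: 1011 XOR 1011 = 0000
Remainder = 000 (zero — the frame passes the CRC check).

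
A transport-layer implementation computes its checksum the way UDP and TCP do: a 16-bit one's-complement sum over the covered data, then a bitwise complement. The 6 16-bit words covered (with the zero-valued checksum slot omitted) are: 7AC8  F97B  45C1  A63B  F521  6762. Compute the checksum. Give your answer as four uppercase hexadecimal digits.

One's-complement addition (fold any carry out of bit 15 back into bit 0):
  0x7AC8 + 0xF97B = 0x17443 → wrap carry → 0x7444
  0x7444 + 0x45C1 = 0x0BA05
  0xBA05 + 0xA63B = 0x16040 → wrap carry → 0x6041
  0x6041 + 0xF521 = 0x15562 → wrap carry → 0x5563
  0x5563 + 0x6762 = 0x0BCC5
One's-complement sum = 0xBCC5.
Checksum = ~0xBCC5 & 0xFFFF = 0x433A.

433A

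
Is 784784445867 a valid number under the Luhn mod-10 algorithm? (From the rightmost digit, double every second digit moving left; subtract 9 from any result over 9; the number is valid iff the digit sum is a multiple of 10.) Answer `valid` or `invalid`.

valid

From the right, keep odd positions and double even positions (subtract 9 from any doubled value over 9):
  doubled (positions 2,4,...): 3 1 8 7 8 5 → sum 32
  kept (positions 1,3,...): 7 8 4 4 7 8 → sum 38
Total = 70.
70 mod 10 = 0, so the number is valid.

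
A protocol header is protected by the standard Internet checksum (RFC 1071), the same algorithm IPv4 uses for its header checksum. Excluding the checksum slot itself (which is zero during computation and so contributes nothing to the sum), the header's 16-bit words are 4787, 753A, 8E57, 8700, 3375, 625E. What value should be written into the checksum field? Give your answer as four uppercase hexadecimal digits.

One's-complement addition (fold any carry out of bit 15 back into bit 0):
  0x4787 + 0x753A = 0x0BCC1
  0xBCC1 + 0x8E57 = 0x14B18 → wrap carry → 0x4B19
  0x4B19 + 0x8700 = 0x0D219
  0xD219 + 0x3375 = 0x1058E → wrap carry → 0x058F
  0x058F + 0x625E = 0x067ED
One's-complement sum = 0x67ED.
Checksum = ~0x67ED & 0xFFFF = 0x9812.

9812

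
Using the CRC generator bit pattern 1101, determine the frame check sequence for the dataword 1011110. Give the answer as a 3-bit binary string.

111

Append 3 zeros: 1011110000. Divide by 1101 (XOR where the leading bit is 1):
  pos 0: 1011 XOR 1101 = 0110
  pos 1: 1101 XOR 1101 = 0000
  pos 5: 1000 XOR 1101 = 0101
  pos 6: 1010 XOR 1101 = 0111
Remainder (last 3 bits) = 111. This is the CRC / FCS.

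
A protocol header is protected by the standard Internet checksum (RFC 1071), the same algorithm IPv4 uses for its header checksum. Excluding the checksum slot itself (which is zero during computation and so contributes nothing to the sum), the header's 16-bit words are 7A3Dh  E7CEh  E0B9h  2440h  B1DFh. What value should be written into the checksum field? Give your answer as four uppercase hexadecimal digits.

E719

One's-complement addition (fold any carry out of bit 15 back into bit 0):
  0x7A3D + 0xE7CE = 0x1620B → wrap carry → 0x620C
  0x620C + 0xE0B9 = 0x142C5 → wrap carry → 0x42C6
  0x42C6 + 0x2440 = 0x06706
  0x6706 + 0xB1DF = 0x118E5 → wrap carry → 0x18E6
One's-complement sum = 0x18E6.
Checksum = ~0x18E6 & 0xFFFF = 0xE719.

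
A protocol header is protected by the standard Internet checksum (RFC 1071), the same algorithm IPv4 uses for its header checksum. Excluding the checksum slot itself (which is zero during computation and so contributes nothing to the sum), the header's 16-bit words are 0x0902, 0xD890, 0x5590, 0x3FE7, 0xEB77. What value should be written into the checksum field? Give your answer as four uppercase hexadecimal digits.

One's-complement addition (fold any carry out of bit 15 back into bit 0):
  0x0902 + 0xD890 = 0x0E192
  0xE192 + 0x5590 = 0x13722 → wrap carry → 0x3723
  0x3723 + 0x3FE7 = 0x0770A
  0x770A + 0xEB77 = 0x16281 → wrap carry → 0x6282
One's-complement sum = 0x6282.
Checksum = ~0x6282 & 0xFFFF = 0x9D7D.

9D7D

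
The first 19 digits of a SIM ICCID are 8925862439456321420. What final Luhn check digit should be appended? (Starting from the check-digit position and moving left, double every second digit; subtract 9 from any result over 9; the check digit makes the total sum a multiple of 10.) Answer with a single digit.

Partial digits right→left: 0 2 4 1 2 3 6 5 4 9 3 4 2 6 8 5 2 9 8
Double every second digit counting from the check-digit position (so the 1st, 3rd, 5th, ... of the partial from the right).
  doubled (with −9 where >9): 0 8 4 3 8 6 4 7 4 7 → sum 51
  kept as-is: 2 1 3 5 9 4 6 5 9 → sum 44
Total = 51 + 44 = 95.
Check digit = (10 − (95 mod 10)) mod 10 = 5.

5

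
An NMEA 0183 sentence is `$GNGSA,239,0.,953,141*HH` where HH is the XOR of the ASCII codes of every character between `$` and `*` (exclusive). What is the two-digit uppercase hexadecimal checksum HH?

71

XOR the ASCII codes of the payload characters:
  'G' = 0x47 → acc = 0x47
  'N' = 0x4E → acc = 0x09
  'G' = 0x47 → acc = 0x4E
  'S' = 0x53 → acc = 0x1D
  'A' = 0x41 → acc = 0x5C
  ',' = 0x2C → acc = 0x70
  '2' = 0x32 → acc = 0x42
  '3' = 0x33 → acc = 0x71
  '9' = 0x39 → acc = 0x48
  ',' = 0x2C → acc = 0x64
  '0' = 0x30 → acc = 0x54
  '.' = 0x2E → acc = 0x7A
  ',' = 0x2C → acc = 0x56
  '9' = 0x39 → acc = 0x6F
  '5' = 0x35 → acc = 0x5A
  '3' = 0x33 → acc = 0x69
  ',' = 0x2C → acc = 0x45
  '1' = 0x31 → acc = 0x74
  '4' = 0x34 → acc = 0x40
  '1' = 0x31 → acc = 0x71
Checksum = 0x71.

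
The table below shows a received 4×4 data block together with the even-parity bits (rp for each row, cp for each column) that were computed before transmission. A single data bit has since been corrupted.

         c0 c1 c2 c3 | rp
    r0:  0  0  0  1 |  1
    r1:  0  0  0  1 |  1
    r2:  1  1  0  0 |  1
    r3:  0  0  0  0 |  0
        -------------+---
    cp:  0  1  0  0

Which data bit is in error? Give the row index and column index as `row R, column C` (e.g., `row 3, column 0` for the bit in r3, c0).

Recompute each row's even parity and compare to rp:
  r0: data parity 1, sent rp 1 → ok
  r1: data parity 1, sent rp 1 → ok
  r2: data parity 0, sent rp 1 → mismatch
  r3: data parity 0, sent rp 0 → ok
Recompute each column's even parity and compare to cp:
  c0: data parity 1, sent cp 0 → mismatch
  c1: data parity 1, sent cp 1 → ok
  c2: data parity 0, sent cp 0 → ok
  c3: data parity 0, sent cp 0 → ok
Exactly one row (r2) and one column (c0) fail → the flipped bit is at their intersection.

row 2, column 0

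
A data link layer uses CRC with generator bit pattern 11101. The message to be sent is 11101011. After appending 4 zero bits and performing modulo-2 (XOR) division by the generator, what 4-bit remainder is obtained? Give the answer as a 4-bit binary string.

Append 4 zeros: 111010110000. Divide by 11101 (XOR where the leading bit is 1):
  pos 0: 11101 XOR 11101 = 00000
  pos 6: 11000 XOR 11101 = 00101
Remainder (last 4 bits) = 1010. This is the CRC / FCS.

1010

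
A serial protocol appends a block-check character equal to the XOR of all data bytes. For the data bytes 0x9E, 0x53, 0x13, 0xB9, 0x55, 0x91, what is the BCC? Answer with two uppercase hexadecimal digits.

XOR the bytes together:
  start with 0x9E
  0x9E ⊕ 0x53 = 0xCD
  0xCD ⊕ 0x13 = 0xDE
  0xDE ⊕ 0xB9 = 0x67
  0x67 ⊕ 0x55 = 0x32
  0x32 ⊕ 0x91 = 0xA3

A3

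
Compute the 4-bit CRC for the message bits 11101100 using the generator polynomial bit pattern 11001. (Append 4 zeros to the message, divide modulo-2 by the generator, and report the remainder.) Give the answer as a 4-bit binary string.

1010

Append 4 zeros: 111011000000. Divide by 11001 (XOR where the leading bit is 1):
  pos 0: 11101 XOR 11001 = 00100
  pos 2: 10010 XOR 11001 = 01011
  pos 3: 10110 XOR 11001 = 01111
  pos 4: 11110 XOR 11001 = 00111
  pos 6: 11100 XOR 11001 = 00101
Remainder (last 4 bits) = 1010. This is the CRC / FCS.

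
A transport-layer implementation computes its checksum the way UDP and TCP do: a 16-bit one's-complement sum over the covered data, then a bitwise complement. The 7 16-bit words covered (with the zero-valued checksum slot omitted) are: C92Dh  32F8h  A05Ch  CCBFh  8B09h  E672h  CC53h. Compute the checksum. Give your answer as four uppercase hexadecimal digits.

One's-complement addition (fold any carry out of bit 15 back into bit 0):
  0xC92D + 0x32F8 = 0x0FC25
  0xFC25 + 0xA05C = 0x19C81 → wrap carry → 0x9C82
  0x9C82 + 0xCCBF = 0x16941 → wrap carry → 0x6942
  0x6942 + 0x8B09 = 0x0F44B
  0xF44B + 0xE672 = 0x1DABD → wrap carry → 0xDABE
  0xDABE + 0xCC53 = 0x1A711 → wrap carry → 0xA712
One's-complement sum = 0xA712.
Checksum = ~0xA712 & 0xFFFF = 0x58ED.

58ED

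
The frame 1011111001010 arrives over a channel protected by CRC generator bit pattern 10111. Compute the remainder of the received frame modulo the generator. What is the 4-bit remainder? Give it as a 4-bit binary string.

0000

Modulo-2 division of 1011111001010 by 10111:
  pos 0: 10111 XOR 10111 = 00000
  pos 5: 11001 XOR 10111 = 01110
  pos 6: 11100 XOR 10111 = 01011
  pos 7: 10111 XOR 10111 = 00000
Remainder = 0000 (zero — the frame passes the CRC check).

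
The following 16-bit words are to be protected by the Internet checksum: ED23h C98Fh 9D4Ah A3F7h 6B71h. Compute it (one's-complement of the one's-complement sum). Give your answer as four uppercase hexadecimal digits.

9C98

One's-complement addition (fold any carry out of bit 15 back into bit 0):
  0xED23 + 0xC98F = 0x1B6B2 → wrap carry → 0xB6B3
  0xB6B3 + 0x9D4A = 0x153FD → wrap carry → 0x53FE
  0x53FE + 0xA3F7 = 0x0F7F5
  0xF7F5 + 0x6B71 = 0x16366 → wrap carry → 0x6367
One's-complement sum = 0x6367.
Checksum = ~0x6367 & 0xFFFF = 0x9C98.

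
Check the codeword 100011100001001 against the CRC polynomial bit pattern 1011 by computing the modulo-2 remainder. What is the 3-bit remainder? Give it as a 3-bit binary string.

Modulo-2 division of 100011100001001 by 1011:
  pos 0: 1000 XOR 1011 = 0011
  pos 2: 1111 XOR 1011 = 0100
  pos 3: 1001 XOR 1011 = 0010
  pos 5: 1000 XOR 1011 = 0011
  pos 7: 1100 XOR 1011 = 0111
  pos 8: 1111 XOR 1011 = 0100
  pos 9: 1000 XOR 1011 = 0011
  pos 11: 1101 XOR 1011 = 0110
Remainder = 110 (nonzero — an error is detected).

110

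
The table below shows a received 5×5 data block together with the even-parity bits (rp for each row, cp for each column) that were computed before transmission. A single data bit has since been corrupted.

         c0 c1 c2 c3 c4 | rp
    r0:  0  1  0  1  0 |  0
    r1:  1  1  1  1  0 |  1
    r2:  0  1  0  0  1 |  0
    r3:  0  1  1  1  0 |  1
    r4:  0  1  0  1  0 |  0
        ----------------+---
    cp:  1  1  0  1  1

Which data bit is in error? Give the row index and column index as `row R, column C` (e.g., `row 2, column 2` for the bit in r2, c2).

row 1, column 3

Recompute each row's even parity and compare to rp:
  r0: data parity 0, sent rp 0 → ok
  r1: data parity 0, sent rp 1 → mismatch
  r2: data parity 0, sent rp 0 → ok
  r3: data parity 1, sent rp 1 → ok
  r4: data parity 0, sent rp 0 → ok
Recompute each column's even parity and compare to cp:
  c0: data parity 1, sent cp 1 → ok
  c1: data parity 1, sent cp 1 → ok
  c2: data parity 0, sent cp 0 → ok
  c3: data parity 0, sent cp 1 → mismatch
  c4: data parity 1, sent cp 1 → ok
Exactly one row (r1) and one column (c3) fail → the flipped bit is at their intersection.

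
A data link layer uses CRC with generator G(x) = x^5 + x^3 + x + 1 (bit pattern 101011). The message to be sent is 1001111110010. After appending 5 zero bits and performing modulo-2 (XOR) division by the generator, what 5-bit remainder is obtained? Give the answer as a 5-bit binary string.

00000

Append 5 zeros: 100111111001000000. Divide by 101011 (XOR where the leading bit is 1):
  pos 0: 100111 XOR 101011 = 001100
  pos 2: 110011 XOR 101011 = 011000
  pos 3: 110001 XOR 101011 = 011010
  pos 4: 110100 XOR 101011 = 011111
  pos 5: 111110 XOR 101011 = 010101
  pos 6: 101011 XOR 101011 = 000000
Remainder (last 5 bits) = 00000. This is the CRC / FCS.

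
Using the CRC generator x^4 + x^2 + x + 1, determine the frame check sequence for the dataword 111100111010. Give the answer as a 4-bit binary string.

Append 4 zeros: 1111001110100000. Divide by 10111 (XOR where the leading bit is 1):
  pos 0: 11110 XOR 10111 = 01001
  pos 1: 10010 XOR 10111 = 00101
  pos 3: 10111 XOR 10111 = 00000
  pos 8: 10100 XOR 10111 = 00011
  pos 11: 11000 XOR 10111 = 01111
Remainder (last 4 bits) = 1111. This is the CRC / FCS.

1111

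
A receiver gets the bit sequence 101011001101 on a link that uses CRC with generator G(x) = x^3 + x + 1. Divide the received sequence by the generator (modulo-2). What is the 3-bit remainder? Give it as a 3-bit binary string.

Modulo-2 division of 101011001101 by 1011:
  pos 0: 1010 XOR 1011 = 0001
  pos 3: 1110 XOR 1011 = 0101
  pos 4: 1010 XOR 1011 = 0001
  pos 7: 1110 XOR 1011 = 0101
  pos 8: 1011 XOR 1011 = 0000
Remainder = 000 (zero — the frame passes the CRC check).

000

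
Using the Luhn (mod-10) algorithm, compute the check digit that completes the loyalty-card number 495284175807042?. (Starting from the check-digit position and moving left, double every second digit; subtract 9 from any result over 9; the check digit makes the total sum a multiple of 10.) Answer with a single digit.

Partial digits right→left: 2 4 0 7 0 8 5 7 1 4 8 2 5 9 4
Double every second digit counting from the check-digit position (so the 1st, 3rd, 5th, ... of the partial from the right).
  doubled (with −9 where >9): 4 0 0 1 2 7 1 8 → sum 23
  kept as-is: 4 7 8 7 4 2 9 → sum 41
Total = 23 + 41 = 64.
Check digit = (10 − (64 mod 10)) mod 10 = 6.

6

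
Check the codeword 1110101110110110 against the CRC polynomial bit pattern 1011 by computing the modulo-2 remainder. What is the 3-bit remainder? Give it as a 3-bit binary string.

000

Modulo-2 division of 1110101110110110 by 1011:
  pos 0: 1110 XOR 1011 = 0101
  pos 1: 1011 XOR 1011 = 0000
  pos 6: 1110 XOR 1011 = 0101
  pos 7: 1011 XOR 1011 = 0000
  pos 11: 1011 XOR 1011 = 0000
Remainder = 000 (zero — the frame passes the CRC check).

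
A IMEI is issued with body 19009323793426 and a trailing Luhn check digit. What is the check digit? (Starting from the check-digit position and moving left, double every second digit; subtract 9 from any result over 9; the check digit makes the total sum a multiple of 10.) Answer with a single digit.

Partial digits right→left: 6 2 4 3 9 7 3 2 3 9 0 0 9 1
Double every second digit counting from the check-digit position (so the 1st, 3rd, 5th, ... of the partial from the right).
  doubled (with −9 where >9): 3 8 9 6 6 0 9 → sum 41
  kept as-is: 2 3 7 2 9 0 1 → sum 24
Total = 41 + 24 = 65.
Check digit = (10 − (65 mod 10)) mod 10 = 5.

5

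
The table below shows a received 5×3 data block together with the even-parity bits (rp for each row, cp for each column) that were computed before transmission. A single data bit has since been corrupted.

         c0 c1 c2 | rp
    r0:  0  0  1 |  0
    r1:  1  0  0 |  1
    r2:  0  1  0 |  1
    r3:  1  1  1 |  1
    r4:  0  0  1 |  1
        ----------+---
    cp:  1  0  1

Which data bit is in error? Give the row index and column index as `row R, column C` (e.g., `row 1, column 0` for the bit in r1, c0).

row 0, column 0

Recompute each row's even parity and compare to rp:
  r0: data parity 1, sent rp 0 → mismatch
  r1: data parity 1, sent rp 1 → ok
  r2: data parity 1, sent rp 1 → ok
  r3: data parity 1, sent rp 1 → ok
  r4: data parity 1, sent rp 1 → ok
Recompute each column's even parity and compare to cp:
  c0: data parity 0, sent cp 1 → mismatch
  c1: data parity 0, sent cp 0 → ok
  c2: data parity 1, sent cp 1 → ok
Exactly one row (r0) and one column (c0) fail → the flipped bit is at their intersection.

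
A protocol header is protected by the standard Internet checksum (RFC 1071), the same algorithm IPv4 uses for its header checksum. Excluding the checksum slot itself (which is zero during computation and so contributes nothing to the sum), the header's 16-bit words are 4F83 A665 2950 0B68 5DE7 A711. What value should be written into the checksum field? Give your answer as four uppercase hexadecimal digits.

D065

One's-complement addition (fold any carry out of bit 15 back into bit 0):
  0x4F83 + 0xA665 = 0x0F5E8
  0xF5E8 + 0x2950 = 0x11F38 → wrap carry → 0x1F39
  0x1F39 + 0x0B68 = 0x02AA1
  0x2AA1 + 0x5DE7 = 0x08888
  0x8888 + 0xA711 = 0x12F99 → wrap carry → 0x2F9A
One's-complement sum = 0x2F9A.
Checksum = ~0x2F9A & 0xFFFF = 0xD065.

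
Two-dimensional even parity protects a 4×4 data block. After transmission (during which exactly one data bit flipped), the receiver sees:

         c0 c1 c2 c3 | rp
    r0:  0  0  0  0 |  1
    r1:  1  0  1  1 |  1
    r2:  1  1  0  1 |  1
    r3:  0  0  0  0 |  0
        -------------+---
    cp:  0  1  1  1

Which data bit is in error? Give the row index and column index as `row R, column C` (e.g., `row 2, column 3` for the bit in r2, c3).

row 0, column 3

Recompute each row's even parity and compare to rp:
  r0: data parity 0, sent rp 1 → mismatch
  r1: data parity 1, sent rp 1 → ok
  r2: data parity 1, sent rp 1 → ok
  r3: data parity 0, sent rp 0 → ok
Recompute each column's even parity and compare to cp:
  c0: data parity 0, sent cp 0 → ok
  c1: data parity 1, sent cp 1 → ok
  c2: data parity 1, sent cp 1 → ok
  c3: data parity 0, sent cp 1 → mismatch
Exactly one row (r0) and one column (c3) fail → the flipped bit is at their intersection.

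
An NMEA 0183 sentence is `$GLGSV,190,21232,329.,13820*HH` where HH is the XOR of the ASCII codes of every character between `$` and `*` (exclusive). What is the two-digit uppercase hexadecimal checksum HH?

XOR the ASCII codes of the payload characters:
  'G' = 0x47 → acc = 0x47
  'L' = 0x4C → acc = 0x0B
  'G' = 0x47 → acc = 0x4C
  'S' = 0x53 → acc = 0x1F
  'V' = 0x56 → acc = 0x49
  ',' = 0x2C → acc = 0x65
  '1' = 0x31 → acc = 0x54
  '9' = 0x39 → acc = 0x6D
  '0' = 0x30 → acc = 0x5D
  ',' = 0x2C → acc = 0x71
  '2' = 0x32 → acc = 0x43
  '1' = 0x31 → acc = 0x72
  '2' = 0x32 → acc = 0x40
  '3' = 0x33 → acc = 0x73
  '2' = 0x32 → acc = 0x41
  ',' = 0x2C → acc = 0x6D
  '3' = 0x33 → acc = 0x5E
  '2' = 0x32 → acc = 0x6C
  '9' = 0x39 → acc = 0x55
  '.' = 0x2E → acc = 0x7B
  ',' = 0x2C → acc = 0x57
  '1' = 0x31 → acc = 0x66
  '3' = 0x33 → acc = 0x55
  '8' = 0x38 → acc = 0x6D
  '2' = 0x32 → acc = 0x5F
  '0' = 0x30 → acc = 0x6F
Checksum = 0x6F.

6F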